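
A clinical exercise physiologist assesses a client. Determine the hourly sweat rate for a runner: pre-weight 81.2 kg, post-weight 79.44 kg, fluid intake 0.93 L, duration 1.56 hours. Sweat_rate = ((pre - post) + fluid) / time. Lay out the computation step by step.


Mass lost = 81.2 - 79.44 = 1.76 kg
Add fluid consumed: 1.76 + 0.93 = 2.69 L total sweat
Sweat rate = 2.69 / 1.56 = 1.724 L/h

1.724 L/h


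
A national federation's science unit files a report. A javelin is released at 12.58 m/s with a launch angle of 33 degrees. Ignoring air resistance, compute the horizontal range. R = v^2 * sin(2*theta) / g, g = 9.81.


Launch speed squared = 158.2564
sin(2 * 33 deg) = 0.913545
Range = 158.2564 * 0.913545 / 9.81
= 14.737 m

14.737 m


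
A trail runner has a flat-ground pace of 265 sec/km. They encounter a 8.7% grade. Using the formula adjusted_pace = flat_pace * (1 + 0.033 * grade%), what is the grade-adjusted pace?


Grade factor = 1 + 0.033 * 8.7 = 1.2871
Adjusted = 265 * 1.2871 = 341.08 sec/km

341.08 s/km


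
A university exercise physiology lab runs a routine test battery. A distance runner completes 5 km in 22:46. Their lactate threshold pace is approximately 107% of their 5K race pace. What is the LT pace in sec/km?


Convert to seconds: 22 min 46 s = 1366 s
Pace per km = 1366 / 5 = 273.2 s/km
LT pace = 273.2 * 1.07 = 292.32 s/km

292.32 s/km


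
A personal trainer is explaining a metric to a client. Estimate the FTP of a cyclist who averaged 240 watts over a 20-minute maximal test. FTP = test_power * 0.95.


FTP = 240 * 0.95 = 228.0 W

228.0 W


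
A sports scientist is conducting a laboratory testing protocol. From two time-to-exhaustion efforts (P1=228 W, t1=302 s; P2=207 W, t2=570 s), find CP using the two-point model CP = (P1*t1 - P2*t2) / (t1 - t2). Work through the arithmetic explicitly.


Work in trial 1 = 68856 J
Work in trial 2 = 117990 J
Delta work = -49134 J
Delta time = -268 s
CP = -49134 / -268 = 183.34 W

183.34 W


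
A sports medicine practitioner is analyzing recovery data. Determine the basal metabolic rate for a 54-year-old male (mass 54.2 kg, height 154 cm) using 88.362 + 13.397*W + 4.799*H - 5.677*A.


BMR = 88.362 + 13.397*54.2 + 4.799*154 - 5.677*54
= 1246.97 kcal/day

1246.97 kcal/day


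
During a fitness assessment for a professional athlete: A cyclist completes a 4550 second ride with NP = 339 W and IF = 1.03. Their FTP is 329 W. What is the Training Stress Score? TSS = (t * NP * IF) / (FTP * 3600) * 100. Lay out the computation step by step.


t * NP * IF = 4550 * 339 * 1.03 = 1588723.5
FTP * 3600 = 1184400
TSS = (1588723.5 / 1184400) * 100 = 134.14

134.14 TSS


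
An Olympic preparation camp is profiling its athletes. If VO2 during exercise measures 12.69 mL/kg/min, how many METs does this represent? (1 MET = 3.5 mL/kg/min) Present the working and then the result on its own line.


METs = VO2 / 3.5 = 12.69 / 3.5 = 3.63

3.63 METs


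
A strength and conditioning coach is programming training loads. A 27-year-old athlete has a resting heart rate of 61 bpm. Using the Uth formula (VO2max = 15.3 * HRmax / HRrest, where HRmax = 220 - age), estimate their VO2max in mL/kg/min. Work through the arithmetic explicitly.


HRmax = 220 - 27 = 193 bpm
Ratio = HRmax / HRrest = 193 / 61 = 3.1639
VO2max = 15.3 * 3.1639 = 48.41 mL/kg/min

48.41 mL/kg/min


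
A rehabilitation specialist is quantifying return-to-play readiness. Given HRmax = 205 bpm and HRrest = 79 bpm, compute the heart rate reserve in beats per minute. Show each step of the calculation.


Heart rate reserve = maximum HR minus resting HR
HRR = 205 - 79 = 126 bpm

126 bpm


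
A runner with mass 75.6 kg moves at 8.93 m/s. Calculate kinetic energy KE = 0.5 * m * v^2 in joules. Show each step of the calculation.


v^2 = 8.93^2 = 79.7449
KE = 0.5 * 75.6 * 79.7449
= 3014.36 J

3014.36 J


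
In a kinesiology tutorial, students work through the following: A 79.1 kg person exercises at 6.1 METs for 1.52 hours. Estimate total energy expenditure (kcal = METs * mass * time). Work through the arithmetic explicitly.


Energy = METs * mass(kg) * time(h)
= 6.1 * 79.1 * 1.52
= 733.42 kcal

733.42 kcal


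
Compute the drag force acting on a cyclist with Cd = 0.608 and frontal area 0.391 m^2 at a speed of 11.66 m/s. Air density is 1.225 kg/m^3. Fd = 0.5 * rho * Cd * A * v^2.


Step 1: v^2 = 135.9556
Step 2: Fd = 0.5 * 1.225 * 0.608 * 0.391 * 135.9556
= 19.796 N

19.796 N


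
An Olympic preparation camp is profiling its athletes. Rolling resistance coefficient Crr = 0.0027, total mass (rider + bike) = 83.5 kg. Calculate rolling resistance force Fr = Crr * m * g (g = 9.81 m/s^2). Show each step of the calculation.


Fr = Crr * m * g
= 0.0027 * 83.5 * 9.81
= 2.212 N

2.212 N


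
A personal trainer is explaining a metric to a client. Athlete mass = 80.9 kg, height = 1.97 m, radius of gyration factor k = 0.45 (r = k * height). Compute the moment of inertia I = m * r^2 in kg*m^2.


r = k * height = 0.45 * 1.97 = 0.8865 m
r^2 = 0.8865^2 = 0.785882
I = 80.9 * 0.785882 = 63.578 kg*m^2

63.578 kg*m^2


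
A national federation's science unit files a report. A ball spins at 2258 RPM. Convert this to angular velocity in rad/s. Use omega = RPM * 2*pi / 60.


omega = 2258 * 2 * pi / 60
= 2258 * 6.28318531 / 60
= 14187.432 / 60
= 236.457 rad/s

236.457 rad/s


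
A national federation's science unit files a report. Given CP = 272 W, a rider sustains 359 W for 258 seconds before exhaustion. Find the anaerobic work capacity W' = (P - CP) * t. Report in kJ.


Excess power = 359 - 272 = 87 W
Work above CP = 87 * 258 = 22446 J
W' = 22.446 kJ

22.446 kJ


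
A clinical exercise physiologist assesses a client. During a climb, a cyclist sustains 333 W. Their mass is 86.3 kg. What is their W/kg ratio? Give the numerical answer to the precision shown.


Power-to-weight = 333 W / 86.3 kg
= 3.859 W/kg

3.859 W/kg


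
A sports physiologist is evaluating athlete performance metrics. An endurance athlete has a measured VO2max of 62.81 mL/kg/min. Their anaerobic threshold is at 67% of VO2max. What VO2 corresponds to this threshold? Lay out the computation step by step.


Anaerobic threshold VO2 = VO2max * 67%
= 62.81 * 0.67
= 42.08 mL/kg/min

42.08 mL/kg/min


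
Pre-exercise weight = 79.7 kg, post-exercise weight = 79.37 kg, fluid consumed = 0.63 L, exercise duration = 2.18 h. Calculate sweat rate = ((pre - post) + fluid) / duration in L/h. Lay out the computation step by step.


Weight loss = 79.7 - 79.37 = 0.33 kg (approx L)
Total sweat = 0.33 + 0.63 = 0.96 L
Sweat rate = 0.96 / 2.18 = 0.44 L/h

0.44 L/h


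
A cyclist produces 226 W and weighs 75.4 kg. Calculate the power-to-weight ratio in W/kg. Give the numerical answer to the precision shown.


P/W = power / mass
= 226 / 75.4
= 2.997 W/kg

2.997 W/kg


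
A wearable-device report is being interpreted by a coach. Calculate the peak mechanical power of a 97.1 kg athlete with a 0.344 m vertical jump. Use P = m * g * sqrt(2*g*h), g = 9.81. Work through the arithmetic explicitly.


First, sqrt(2gh) = sqrt(2 * 9.81 * 0.344)
= sqrt(6.74928) = 2.597938 m/s
Power = 97.1 * 9.81 * 2.597938 = 2474.67 W

2474.67 W


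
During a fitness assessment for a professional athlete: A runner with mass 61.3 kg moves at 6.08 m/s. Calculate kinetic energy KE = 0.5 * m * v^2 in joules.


v^2 = 6.08^2 = 36.9664
KE = 0.5 * 61.3 * 36.9664
= 1133.02 J

1133.02 J


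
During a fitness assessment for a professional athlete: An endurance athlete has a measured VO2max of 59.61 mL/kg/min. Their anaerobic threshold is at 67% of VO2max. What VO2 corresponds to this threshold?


Anaerobic threshold VO2 = VO2max * 67%
= 59.61 * 0.67
= 39.94 mL/kg/min

39.94 mL/kg/min


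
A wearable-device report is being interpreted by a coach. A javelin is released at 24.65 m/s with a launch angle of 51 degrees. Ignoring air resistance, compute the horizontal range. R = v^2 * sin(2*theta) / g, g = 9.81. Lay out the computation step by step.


Launch speed squared = 607.6225
sin(2 * 51 deg) = 0.978148
Range = 607.6225 * 0.978148 / 9.81
= 60.586 m

60.586 m


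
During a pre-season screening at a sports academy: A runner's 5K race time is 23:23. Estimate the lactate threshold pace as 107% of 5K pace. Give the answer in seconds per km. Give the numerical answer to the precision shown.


Total race time = 23*60 + 23 = 1403 seconds
5K pace = 1403 / 5 = 280.6 sec/km
LT pace = 280.6 * 1.07 = 300.24 sec/km

300.24 s/km


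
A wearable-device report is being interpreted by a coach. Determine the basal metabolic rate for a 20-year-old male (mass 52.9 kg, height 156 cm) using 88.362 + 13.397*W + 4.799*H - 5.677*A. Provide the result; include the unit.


BMR = 88.362 + 13.397*52.9 + 4.799*156 - 5.677*20
= 1432.17 kcal/day

1432.17 kcal/day


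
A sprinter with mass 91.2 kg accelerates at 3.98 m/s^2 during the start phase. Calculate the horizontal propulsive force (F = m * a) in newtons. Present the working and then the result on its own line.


F = m * a
= 91.2 * 3.98
= 362.98 N

362.98 N


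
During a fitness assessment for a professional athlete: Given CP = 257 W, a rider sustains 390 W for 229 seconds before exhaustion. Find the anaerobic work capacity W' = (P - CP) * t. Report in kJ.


Excess power = 390 - 257 = 133 W
Work above CP = 133 * 229 = 30457 J
W' = 30.457 kJ

30.457 kJ


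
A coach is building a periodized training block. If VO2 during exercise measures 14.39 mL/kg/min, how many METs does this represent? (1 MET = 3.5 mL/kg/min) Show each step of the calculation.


METs = VO2 / 3.5 = 14.39 / 3.5 = 4.11

4.11 METs


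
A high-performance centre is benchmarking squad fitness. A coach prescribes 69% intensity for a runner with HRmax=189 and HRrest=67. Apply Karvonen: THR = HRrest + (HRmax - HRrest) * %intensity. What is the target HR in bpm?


Heart rate reserve = 189 - 67 = 122
Intensity fraction = 69 / 100 = 0.69
THR = 67 + 122 * 0.69 = 151.18 bpm

151.18 bpm


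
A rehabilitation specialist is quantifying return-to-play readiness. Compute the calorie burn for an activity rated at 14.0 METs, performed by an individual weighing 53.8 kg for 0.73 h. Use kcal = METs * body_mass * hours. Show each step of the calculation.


Product of METs and mass = 14.0 * 53.8 = 753.2
Total kcal = 753.2 * 0.73 = 549.84 kcal

549.84 kcal


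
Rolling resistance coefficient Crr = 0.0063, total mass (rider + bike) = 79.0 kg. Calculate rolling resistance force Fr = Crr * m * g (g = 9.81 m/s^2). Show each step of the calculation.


Fr = Crr * m * g
= 0.0063 * 79.0 * 9.81
= 4.882 N

4.882 N


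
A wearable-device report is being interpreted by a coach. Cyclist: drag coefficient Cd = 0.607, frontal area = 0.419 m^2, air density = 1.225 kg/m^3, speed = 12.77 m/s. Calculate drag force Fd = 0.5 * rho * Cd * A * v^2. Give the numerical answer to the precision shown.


v^2 = 12.77^2 = 163.0729
Fd = 0.5 * 1.225 * 0.607 * 0.419 * 163.0729
= 25.403 N

25.403 N


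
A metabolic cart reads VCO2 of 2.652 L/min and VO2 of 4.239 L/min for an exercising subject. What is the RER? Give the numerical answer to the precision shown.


RER = VCO2 / VO2 = 2.652 / 4.239 = 0.6256

0.6256


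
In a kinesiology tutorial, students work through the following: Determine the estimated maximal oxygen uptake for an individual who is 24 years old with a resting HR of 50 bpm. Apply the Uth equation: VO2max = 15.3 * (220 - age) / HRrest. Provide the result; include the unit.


HRmax = 220 - 24 = 196
VO2max = 15.3 * (196 / 50)
= 15.3 * 3.92
= 59.98 mL/kg/min

59.98 mL/kg/min


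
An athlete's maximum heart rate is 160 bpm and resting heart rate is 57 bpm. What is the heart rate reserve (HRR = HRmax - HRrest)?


HRR = HRmax - HRrest
= 160 - 57
= 103 bpm

103 bpm


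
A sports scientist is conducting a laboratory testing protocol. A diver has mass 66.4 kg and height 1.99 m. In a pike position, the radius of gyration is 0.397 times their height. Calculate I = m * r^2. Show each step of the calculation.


r = 0.397 * 1.99 = 0.79003 m
I = m * r^2 = 66.4 * 0.624147 = 41.443 kg*m^2

41.443 kg*m^2


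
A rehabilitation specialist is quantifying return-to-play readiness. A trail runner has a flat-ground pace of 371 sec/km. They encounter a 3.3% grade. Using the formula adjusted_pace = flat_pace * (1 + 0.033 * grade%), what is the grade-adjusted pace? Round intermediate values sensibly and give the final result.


Grade factor = 1 + 0.033 * 3.3 = 1.1089
Adjusted = 371 * 1.1089 = 411.4 sec/km

411.4 s/km


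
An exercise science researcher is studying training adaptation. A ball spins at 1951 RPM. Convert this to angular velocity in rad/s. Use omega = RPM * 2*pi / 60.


omega = 1951 * 2 * pi / 60
= 1951 * 6.28318531 / 60
= 12258.495 / 60
= 204.308 rad/s

204.308 rad/s


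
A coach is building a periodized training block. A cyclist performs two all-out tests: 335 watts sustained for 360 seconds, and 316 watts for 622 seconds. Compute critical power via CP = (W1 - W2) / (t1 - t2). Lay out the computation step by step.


W1 = P1 * t1 = 335 * 360 = 120600 J
W2 = P2 * t2 = 316 * 622 = 196552 J
CP = (120600 - 196552) / (360 - 622)
= 289.89 W

289.89 W


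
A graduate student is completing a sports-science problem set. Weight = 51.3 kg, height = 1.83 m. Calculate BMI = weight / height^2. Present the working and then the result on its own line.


height^2 = 1.83^2 = 3.3489
BMI = 51.3 / 3.3489 = 15.32 kg/m^2

15.32 kg/m^2


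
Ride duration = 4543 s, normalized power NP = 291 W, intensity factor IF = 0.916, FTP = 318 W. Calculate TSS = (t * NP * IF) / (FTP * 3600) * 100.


Numerator = 4543 * 291 * 0.916 = 1210963.908
Denominator = 318 * 3600 = 1144800
TSS = 1210963.908 / 1144800 * 100
= 105.78

105.78 TSS


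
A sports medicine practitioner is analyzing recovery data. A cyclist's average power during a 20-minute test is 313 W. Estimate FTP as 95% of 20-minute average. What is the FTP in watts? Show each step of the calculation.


FTP = 20-min power * 0.95
= 313 * 0.95
= 297.35 W

297.35 W


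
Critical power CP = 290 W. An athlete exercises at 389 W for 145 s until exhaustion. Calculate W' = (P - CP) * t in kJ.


P - CP = 389 - 290 = 99 W
W' = 99 * 145 = 14355 J
= 14355 / 1000 = 14.355 kJ

14.355 kJ


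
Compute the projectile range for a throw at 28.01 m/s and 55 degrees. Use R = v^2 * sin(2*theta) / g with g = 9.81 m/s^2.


Two times the angle = 110 degrees
sin(110) = 0.939693
R = 784.5601 * 0.939693 / 9.81 = 75.152 m

75.152 m


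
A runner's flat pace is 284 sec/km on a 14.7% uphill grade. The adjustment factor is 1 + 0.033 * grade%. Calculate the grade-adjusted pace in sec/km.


Factor = 1 + 0.033 * 14.7 = 1.4851
Adjusted pace = 284 * 1.4851
= 421.77 sec/km

421.77 s/km


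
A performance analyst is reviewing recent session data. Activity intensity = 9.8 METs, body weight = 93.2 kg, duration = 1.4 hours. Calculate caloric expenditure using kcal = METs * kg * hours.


kcal = 9.8 * 93.2 * 1.4
= 913.36 * 1.4
= 1278.7 kcal

1278.7 kcal


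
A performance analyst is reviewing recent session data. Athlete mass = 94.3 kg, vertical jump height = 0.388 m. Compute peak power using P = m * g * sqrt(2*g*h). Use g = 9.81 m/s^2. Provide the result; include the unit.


sqrt(2 * 9.81 * 0.388) = sqrt(7.61256) = 2.759087 m/s
P = 94.3 * 9.81 * 2.759087
= 2552.38 W

2552.38 W


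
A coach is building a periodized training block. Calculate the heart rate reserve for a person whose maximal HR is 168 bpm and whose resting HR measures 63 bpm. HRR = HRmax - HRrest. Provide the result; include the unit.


HRmax = 168 bpm
HRrest = 63 bpm
HRR = 168 - 63 = 105 bpm

105 bpm


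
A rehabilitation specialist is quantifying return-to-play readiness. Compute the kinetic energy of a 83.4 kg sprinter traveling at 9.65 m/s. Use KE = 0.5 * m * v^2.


Velocity squared = 93.1225
KE = 0.5 * 83.4 * 93.1225 = 3883.21 J

3883.21 J


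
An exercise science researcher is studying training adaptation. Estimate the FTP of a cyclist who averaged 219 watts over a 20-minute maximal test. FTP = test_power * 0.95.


FTP = 219 * 0.95 = 208.05 W

208.05 W


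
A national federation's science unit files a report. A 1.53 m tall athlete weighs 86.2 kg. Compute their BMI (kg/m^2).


height^2 = 2.3409 m^2
BMI = 86.2 / 2.3409 = 36.82 kg/m^2

36.82 kg/m^2


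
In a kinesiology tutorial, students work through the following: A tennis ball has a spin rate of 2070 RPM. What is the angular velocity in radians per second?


Convert RPM to rad/s: multiply by 2*pi and divide by 60
omega = 2070 * 2 * pi / 60
= 216.77 rad/s

216.77 rad/s


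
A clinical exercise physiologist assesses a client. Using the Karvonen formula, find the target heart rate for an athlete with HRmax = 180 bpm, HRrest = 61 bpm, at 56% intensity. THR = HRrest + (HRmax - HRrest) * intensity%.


HRR = 180 - 61 = 119
THR = 61 + 119 * 0.56
= 61 + 66.64
= 127.64 bpm

127.64 bpm


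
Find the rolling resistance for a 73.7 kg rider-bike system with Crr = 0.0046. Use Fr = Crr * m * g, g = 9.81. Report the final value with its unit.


m * g = 73.7 * 9.81 = 722.997 N
Fr = 0.0046 * 722.997 = 3.326 N

3.326 N


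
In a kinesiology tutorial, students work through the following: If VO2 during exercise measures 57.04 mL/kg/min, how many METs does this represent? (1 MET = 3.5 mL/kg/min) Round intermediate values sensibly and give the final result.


METs = VO2 / 3.5 = 57.04 / 3.5 = 16.3

16.3 METs


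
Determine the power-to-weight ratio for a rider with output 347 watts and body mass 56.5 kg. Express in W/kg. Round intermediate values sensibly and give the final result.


P/W = 347 / 56.5 = 6.142 W/kg

6.142 W/kg


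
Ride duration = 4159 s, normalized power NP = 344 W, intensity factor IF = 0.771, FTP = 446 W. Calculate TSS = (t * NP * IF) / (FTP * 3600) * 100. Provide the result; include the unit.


Numerator = 4159 * 344 * 0.771 = 1103066.616
Denominator = 446 * 3600 = 1605600
TSS = 1103066.616 / 1605600 * 100
= 68.7

68.7 TSS


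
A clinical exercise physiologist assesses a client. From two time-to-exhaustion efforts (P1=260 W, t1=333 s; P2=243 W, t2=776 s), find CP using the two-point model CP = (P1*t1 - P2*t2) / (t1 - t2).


Work in trial 1 = 86580 J
Work in trial 2 = 188568 J
Delta work = -101988 J
Delta time = -443 s
CP = -101988 / -443 = 230.22 W

230.22 W


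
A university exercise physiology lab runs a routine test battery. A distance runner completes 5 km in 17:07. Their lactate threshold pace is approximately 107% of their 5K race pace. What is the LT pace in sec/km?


Convert to seconds: 17 min 7 s = 1027 s
Pace per km = 1027 / 5 = 205.4 s/km
LT pace = 205.4 * 1.07 = 219.78 s/km

219.78 s/km


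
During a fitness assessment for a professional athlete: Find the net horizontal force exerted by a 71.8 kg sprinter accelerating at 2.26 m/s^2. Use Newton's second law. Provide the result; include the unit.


Newton's second law: F = m * a
F = 71.8 * 2.26 = 162.27 N

162.27 N


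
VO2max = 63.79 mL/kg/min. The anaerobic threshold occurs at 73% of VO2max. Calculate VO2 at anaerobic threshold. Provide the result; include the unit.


AT fraction = 73 / 100 = 0.73
AT VO2 = 63.79 * 0.73
= 46.57 mL/kg/min

46.57 mL/kg/min


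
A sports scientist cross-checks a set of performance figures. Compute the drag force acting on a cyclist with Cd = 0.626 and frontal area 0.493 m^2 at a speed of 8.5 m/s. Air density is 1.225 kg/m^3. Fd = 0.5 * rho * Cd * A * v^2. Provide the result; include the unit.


Step 1: v^2 = 72.25
Step 2: Fd = 0.5 * 1.225 * 0.626 * 0.493 * 72.25
= 13.657 N

13.657 N


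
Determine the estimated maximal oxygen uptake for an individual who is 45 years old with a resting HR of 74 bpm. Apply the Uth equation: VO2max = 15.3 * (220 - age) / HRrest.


HRmax = 220 - 45 = 175
VO2max = 15.3 * (175 / 74)
= 15.3 * 2.3649
= 36.18 mL/kg/min

36.18 mL/kg/min


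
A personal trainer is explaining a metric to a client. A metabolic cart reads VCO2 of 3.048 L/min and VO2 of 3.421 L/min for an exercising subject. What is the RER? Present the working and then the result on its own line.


RER = VCO2 / VO2 = 3.048 / 3.421 = 0.891

0.891


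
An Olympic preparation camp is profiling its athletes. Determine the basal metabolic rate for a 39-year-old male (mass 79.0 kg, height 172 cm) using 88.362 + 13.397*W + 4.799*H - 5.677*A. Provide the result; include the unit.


BMR = 88.362 + 13.397*79.0 + 4.799*172 - 5.677*39
= 1750.75 kcal/day

1750.75 kcal/day


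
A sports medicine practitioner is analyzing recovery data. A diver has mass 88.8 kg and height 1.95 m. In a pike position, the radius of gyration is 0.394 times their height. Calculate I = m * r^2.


r = 0.394 * 1.95 = 0.7683 m
I = m * r^2 = 88.8 * 0.590285 = 52.417 kg*m^2

52.417 kg*m^2


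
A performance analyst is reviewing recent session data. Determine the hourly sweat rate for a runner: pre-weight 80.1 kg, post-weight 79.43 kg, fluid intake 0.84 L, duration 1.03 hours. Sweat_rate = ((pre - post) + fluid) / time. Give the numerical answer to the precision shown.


Mass lost = 80.1 - 79.43 = 0.67 kg
Add fluid consumed: 0.67 + 0.84 = 1.51 L total sweat
Sweat rate = 1.51 / 1.03 = 1.466 L/h

1.466 L/h


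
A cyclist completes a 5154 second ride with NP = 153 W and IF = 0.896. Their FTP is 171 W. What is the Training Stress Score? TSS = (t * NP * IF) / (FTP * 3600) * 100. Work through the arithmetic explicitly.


t * NP * IF = 5154 * 153 * 0.896 = 706551.552
FTP * 3600 = 615600
TSS = (706551.552 / 615600) * 100 = 114.77

114.77 TSS


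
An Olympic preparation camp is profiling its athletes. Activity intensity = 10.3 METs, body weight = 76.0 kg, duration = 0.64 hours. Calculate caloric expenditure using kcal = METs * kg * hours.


kcal = 10.3 * 76.0 * 0.64
= 782.8 * 0.64
= 500.99 kcal

500.99 kcal


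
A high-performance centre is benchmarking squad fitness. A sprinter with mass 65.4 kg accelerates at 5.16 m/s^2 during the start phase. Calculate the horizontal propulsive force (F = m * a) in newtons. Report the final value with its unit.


F = m * a
= 65.4 * 5.16
= 337.46 N

337.46 N


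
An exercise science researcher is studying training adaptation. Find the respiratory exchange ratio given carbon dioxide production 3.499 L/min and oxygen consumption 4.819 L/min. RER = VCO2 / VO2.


VCO2 = 3.499 L/min
VO2 = 4.819 L/min
RER = 3.499 / 4.819 = 0.7261

0.7261


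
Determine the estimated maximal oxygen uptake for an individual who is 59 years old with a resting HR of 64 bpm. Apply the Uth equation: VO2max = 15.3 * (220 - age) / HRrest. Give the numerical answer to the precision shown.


HRmax = 220 - 59 = 161
VO2max = 15.3 * (161 / 64)
= 15.3 * 2.5156
= 38.49 mL/kg/min

38.49 mL/kg/min


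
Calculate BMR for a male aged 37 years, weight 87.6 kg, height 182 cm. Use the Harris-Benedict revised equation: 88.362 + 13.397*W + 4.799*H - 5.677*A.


Substituting values:
W term = 13.397 * 87.6 = 1173.5772
H term = 4.799 * 182 = 873.418
A term = 5.677 * 37 = 210.049
BMR = 1925.31 kcal/day

1925.31 kcal/day


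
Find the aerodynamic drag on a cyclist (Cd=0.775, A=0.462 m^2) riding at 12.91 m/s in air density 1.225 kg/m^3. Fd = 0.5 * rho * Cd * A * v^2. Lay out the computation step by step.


Fd = 0.5 * 1.225 * 0.775 * 0.462 * 12.91^2
= 0.5 * 1.225 * 0.775 * 0.462 * 166.6681
= 36.551 N

36.551 N


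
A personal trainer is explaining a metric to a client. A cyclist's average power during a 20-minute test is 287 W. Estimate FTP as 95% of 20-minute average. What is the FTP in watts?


FTP = 20-min power * 0.95
= 287 * 0.95
= 272.65 W

272.65 W


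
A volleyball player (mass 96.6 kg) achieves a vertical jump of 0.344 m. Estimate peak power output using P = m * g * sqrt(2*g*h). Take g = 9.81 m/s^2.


2 * g * h = 2 * 9.81 * 0.344 = 6.74928
sqrt(6.74928) = 2.597938 m/s
P = 96.6 * 9.81 * 2.597938 = 2461.93 W

2461.93 W


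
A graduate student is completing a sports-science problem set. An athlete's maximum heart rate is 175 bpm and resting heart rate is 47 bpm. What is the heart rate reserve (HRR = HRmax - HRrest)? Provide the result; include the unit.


HRR = HRmax - HRrest
= 175 - 47
= 128 bpm

128 bpm


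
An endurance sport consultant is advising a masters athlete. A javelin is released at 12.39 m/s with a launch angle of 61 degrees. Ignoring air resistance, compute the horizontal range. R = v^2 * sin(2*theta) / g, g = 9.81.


Launch speed squared = 153.5121
sin(2 * 61 deg) = 0.848048
Range = 153.5121 * 0.848048 / 9.81
= 13.271 m

13.271 m


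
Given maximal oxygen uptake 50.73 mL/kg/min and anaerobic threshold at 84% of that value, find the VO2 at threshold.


Percentage as decimal = 0.84
VO2 at AT = 50.73 * 0.84 = 42.61 mL/kg/min

42.61 mL/kg/min


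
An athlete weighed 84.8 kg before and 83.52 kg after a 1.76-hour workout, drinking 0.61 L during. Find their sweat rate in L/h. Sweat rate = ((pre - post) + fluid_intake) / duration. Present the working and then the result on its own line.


Body mass change = 1.28 kg
Total sweat loss = 1.28 + 0.61 = 1.89 L
Rate = 1.89 / 1.76 = 1.074 L/h

1.074 L/h


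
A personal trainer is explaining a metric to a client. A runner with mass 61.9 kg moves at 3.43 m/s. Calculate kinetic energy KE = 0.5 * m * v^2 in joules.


v^2 = 3.43^2 = 11.7649
KE = 0.5 * 61.9 * 11.7649
= 364.12 J

364.12 J


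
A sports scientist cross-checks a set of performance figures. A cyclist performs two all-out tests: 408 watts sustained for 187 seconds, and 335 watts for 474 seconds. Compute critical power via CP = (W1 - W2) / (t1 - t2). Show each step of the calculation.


W1 = P1 * t1 = 408 * 187 = 76296 J
W2 = P2 * t2 = 335 * 474 = 158790 J
CP = (76296 - 158790) / (187 - 474)
= 287.44 W

287.44 W


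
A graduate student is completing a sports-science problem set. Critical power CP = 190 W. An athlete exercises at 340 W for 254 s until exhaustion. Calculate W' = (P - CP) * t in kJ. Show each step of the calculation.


P - CP = 340 - 190 = 150 W
W' = 150 * 254 = 38100 J
= 38100 / 1000 = 38.1 kJ

38.1 kJ


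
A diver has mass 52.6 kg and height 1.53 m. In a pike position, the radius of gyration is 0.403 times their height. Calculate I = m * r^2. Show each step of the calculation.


r = 0.403 * 1.53 = 0.61659 m
I = m * r^2 = 52.6 * 0.380183 = 19.998 kg*m^2

19.998 kg*m^2


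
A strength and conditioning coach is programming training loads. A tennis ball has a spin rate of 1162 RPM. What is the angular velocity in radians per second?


Convert RPM to rad/s: multiply by 2*pi and divide by 60
omega = 1162 * 2 * pi / 60
= 121.684 rad/s

121.684 rad/s


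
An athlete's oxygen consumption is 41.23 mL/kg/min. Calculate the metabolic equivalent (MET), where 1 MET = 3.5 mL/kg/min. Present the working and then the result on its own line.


MET = VO2 / 3.5
= 41.23 / 3.5
= 11.78 METs

11.78 METs


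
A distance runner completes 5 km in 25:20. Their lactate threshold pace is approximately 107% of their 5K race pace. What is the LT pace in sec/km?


Convert to seconds: 25 min 20 s = 1520 s
Pace per km = 1520 / 5 = 304.0 s/km
LT pace = 304.0 * 1.07 = 325.28 s/km

325.28 s/km


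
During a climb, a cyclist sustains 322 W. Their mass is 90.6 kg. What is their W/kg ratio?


Power-to-weight = 322 W / 90.6 kg
= 3.554 W/kg

3.554 W/kg


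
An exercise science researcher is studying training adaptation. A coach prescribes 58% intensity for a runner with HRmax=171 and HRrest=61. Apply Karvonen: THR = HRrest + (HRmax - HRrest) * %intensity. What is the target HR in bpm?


Heart rate reserve = 171 - 61 = 110
Intensity fraction = 58 / 100 = 0.58
THR = 61 + 110 * 0.58 = 124.8 bpm

124.8 bpm


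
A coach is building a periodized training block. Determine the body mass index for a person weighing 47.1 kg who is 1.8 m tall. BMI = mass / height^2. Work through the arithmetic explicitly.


BMI = mass / height^2
= 47.1 / 1.8^2
= 47.1 / 3.24
= 14.54 kg/m^2

14.54 kg/m^2


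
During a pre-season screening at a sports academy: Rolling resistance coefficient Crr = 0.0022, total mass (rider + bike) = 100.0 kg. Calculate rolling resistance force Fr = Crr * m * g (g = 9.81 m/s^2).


Fr = Crr * m * g
= 0.0022 * 100.0 * 9.81
= 2.158 N

2.158 N


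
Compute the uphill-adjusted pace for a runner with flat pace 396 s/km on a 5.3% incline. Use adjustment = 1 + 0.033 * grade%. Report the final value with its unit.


Adjustment factor = 1 + 0.033 * 5.3 = 1.1749
Grade-adjusted pace = 396 * 1.1749 = 465.26 s/km

465.26 s/km


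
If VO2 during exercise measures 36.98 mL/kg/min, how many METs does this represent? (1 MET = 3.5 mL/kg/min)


METs = VO2 / 3.5 = 36.98 / 3.5 = 10.57

10.57 METs


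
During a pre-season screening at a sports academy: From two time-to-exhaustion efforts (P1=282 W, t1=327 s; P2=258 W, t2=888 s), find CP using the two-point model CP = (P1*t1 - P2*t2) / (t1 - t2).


Work in trial 1 = 92214 J
Work in trial 2 = 229104 J
Delta work = -136890 J
Delta time = -561 s
CP = -136890 / -561 = 244.01 W

244.01 W


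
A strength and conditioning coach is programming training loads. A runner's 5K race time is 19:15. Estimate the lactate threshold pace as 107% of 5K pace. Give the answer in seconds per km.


Total race time = 19*60 + 15 = 1155 seconds
5K pace = 1155 / 5 = 231.0 sec/km
LT pace = 231.0 * 1.07 = 247.17 sec/km

247.17 s/km


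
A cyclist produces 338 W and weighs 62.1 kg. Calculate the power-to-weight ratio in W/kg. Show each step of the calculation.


P/W = power / mass
= 338 / 62.1
= 5.443 W/kg

5.443 W/kg


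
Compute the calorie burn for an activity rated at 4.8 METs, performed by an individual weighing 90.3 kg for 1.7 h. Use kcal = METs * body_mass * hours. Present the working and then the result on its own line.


Product of METs and mass = 4.8 * 90.3 = 433.44
Total kcal = 433.44 * 1.7 = 736.85 kcal

736.85 kcal


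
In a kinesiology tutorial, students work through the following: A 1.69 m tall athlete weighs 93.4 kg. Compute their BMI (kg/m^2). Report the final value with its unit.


height^2 = 2.8561 m^2
BMI = 93.4 / 2.8561 = 32.7 kg/m^2

32.7 kg/m^2


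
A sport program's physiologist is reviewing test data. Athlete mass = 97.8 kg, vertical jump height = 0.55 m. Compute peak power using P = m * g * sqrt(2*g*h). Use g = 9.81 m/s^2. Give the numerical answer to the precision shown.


sqrt(2 * 9.81 * 0.55) = sqrt(10.791) = 3.284966 m/s
P = 97.8 * 9.81 * 3.284966
= 3151.66 W

3151.66 W


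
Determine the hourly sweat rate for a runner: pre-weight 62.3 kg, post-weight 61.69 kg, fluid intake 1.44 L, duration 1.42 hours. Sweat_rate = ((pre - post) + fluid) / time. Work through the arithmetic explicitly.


Mass lost = 62.3 - 61.69 = 0.61 kg
Add fluid consumed: 0.61 + 1.44 = 2.05 L total sweat
Sweat rate = 2.05 / 1.42 = 1.444 L/h

1.444 L/h


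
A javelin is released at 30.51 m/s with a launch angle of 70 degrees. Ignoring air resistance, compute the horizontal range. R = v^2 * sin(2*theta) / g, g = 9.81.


Launch speed squared = 930.8601
sin(2 * 70 deg) = 0.642788
Range = 930.8601 * 0.642788 / 9.81
= 60.993 m

60.993 m


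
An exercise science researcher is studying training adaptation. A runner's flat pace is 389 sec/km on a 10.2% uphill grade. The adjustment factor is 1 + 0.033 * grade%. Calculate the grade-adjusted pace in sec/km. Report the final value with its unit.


Factor = 1 + 0.033 * 10.2 = 1.3366
Adjusted pace = 389 * 1.3366
= 519.94 sec/km

519.94 s/km


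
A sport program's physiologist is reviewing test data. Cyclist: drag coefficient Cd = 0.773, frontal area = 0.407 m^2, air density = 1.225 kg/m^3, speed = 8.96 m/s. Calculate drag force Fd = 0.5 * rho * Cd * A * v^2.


v^2 = 8.96^2 = 80.2816
Fd = 0.5 * 1.225 * 0.773 * 0.407 * 80.2816
= 15.47 N

15.47 N


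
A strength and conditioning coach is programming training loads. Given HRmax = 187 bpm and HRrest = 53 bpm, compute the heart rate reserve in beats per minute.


Heart rate reserve = maximum HR minus resting HR
HRR = 187 - 53 = 134 bpm

134 bpm


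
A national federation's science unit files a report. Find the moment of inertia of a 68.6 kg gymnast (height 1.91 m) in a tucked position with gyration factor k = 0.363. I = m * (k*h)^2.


Radius of gyration = 0.363 * 1.91 = 0.69333 m
I = 68.6 * 0.69333^2
= 68.6 * 0.480706
= 32.976 kg*m^2

32.976 kg*m^2


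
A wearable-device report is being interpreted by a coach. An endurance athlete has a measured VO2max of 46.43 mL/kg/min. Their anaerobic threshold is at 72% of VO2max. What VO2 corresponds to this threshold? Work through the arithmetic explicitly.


Anaerobic threshold VO2 = VO2max * 72%
= 46.43 * 0.72
= 33.43 mL/kg/min

33.43 mL/kg/min


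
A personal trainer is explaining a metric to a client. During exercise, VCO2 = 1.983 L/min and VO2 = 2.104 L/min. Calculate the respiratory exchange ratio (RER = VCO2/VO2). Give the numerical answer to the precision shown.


RER = VCO2 / VO2
= 1.983 / 2.104
= 0.9425

0.9425


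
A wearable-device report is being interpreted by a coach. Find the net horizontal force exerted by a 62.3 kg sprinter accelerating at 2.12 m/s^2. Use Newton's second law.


Newton's second law: F = m * a
F = 62.3 * 2.12 = 132.08 N

132.08 N


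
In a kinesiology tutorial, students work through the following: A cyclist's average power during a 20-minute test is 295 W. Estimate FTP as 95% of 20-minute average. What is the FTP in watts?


FTP = 20-min power * 0.95
= 295 * 0.95
= 280.25 W

280.25 W


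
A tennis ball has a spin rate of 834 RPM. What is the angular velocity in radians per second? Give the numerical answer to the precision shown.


Convert RPM to rad/s: multiply by 2*pi and divide by 60
omega = 834 * 2 * pi / 60
= 87.336 rad/s

87.336 rad/s


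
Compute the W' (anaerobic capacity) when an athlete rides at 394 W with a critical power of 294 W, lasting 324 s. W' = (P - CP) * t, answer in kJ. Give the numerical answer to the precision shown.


Above-CP power = 100 W
Duration = 324 s
W' = 100 * 324 = 32400 J
Convert: 32400 / 1000 = 32.4 kJ

32.4 kJ


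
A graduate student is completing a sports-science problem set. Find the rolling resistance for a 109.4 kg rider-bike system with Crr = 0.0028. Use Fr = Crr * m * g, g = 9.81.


m * g = 109.4 * 9.81 = 1073.214 N
Fr = 0.0028 * 1073.214 = 3.005 N

3.005 N


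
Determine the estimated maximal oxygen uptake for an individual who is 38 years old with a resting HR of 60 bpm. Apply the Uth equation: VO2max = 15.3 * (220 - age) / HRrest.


HRmax = 220 - 38 = 182
VO2max = 15.3 * (182 / 60)
= 15.3 * 3.0333
= 46.41 mL/kg/min

46.41 mL/kg/min


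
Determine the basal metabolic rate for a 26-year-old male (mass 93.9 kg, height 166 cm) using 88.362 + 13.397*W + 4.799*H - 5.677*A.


BMR = 88.362 + 13.397*93.9 + 4.799*166 - 5.677*26
= 1995.37 kcal/day

1995.37 kcal/day


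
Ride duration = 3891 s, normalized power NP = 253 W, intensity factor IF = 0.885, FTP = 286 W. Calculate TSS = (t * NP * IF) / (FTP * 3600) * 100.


Numerator = 3891 * 253 * 0.885 = 871214.355
Denominator = 286 * 3600 = 1029600
TSS = 871214.355 / 1029600 * 100
= 84.62

84.62 TSS


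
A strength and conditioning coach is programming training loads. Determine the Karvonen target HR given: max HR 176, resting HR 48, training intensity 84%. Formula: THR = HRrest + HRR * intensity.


HRR = HRmax - HRrest = 176 - 48 = 128
THR = 48 + 128 * 0.84
= 155.52 bpm

155.52 bpm


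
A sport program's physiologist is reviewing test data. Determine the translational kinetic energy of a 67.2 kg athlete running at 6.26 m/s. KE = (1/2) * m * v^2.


KE = 0.5 * m * v^2
= 0.5 * 67.2 * 6.26^2
= 0.5 * 67.2 * 39.1876
= 1316.7 J

1316.7 J


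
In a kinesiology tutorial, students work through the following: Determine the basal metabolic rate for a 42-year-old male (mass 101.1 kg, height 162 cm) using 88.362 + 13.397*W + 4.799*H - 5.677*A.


BMR = 88.362 + 13.397*101.1 + 4.799*162 - 5.677*42
= 1981.8 kcal/day

1981.8 kcal/day


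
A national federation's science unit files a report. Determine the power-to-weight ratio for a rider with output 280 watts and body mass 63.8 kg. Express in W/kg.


P/W = 280 / 63.8 = 4.389 W/kg

4.389 W/kg


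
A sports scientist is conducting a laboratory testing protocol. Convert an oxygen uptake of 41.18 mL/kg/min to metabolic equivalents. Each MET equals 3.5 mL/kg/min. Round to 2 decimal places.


One MET = 3.5 mL/kg/min
Number of METs = 41.18 / 3.5
= 11.77 METs

11.77 METs


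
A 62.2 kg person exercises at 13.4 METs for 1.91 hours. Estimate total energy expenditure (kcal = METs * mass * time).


Energy = METs * mass(kg) * time(h)
= 13.4 * 62.2 * 1.91
= 1591.95 kcal

1591.95 kcal


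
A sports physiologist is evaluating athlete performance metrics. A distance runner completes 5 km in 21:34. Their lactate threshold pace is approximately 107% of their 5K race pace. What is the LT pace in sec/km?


Convert to seconds: 21 min 34 s = 1294 s
Pace per km = 1294 / 5 = 258.8 s/km
LT pace = 258.8 * 1.07 = 276.92 s/km

276.92 s/km


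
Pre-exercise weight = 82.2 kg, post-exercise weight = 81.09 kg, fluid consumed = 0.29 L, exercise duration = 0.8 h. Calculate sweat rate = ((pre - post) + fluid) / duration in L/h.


Weight loss = 82.2 - 81.09 = 1.11 kg (approx L)
Total sweat = 1.11 + 0.29 = 1.4 L
Sweat rate = 1.4 / 0.8 = 1.75 L/h

1.75 L/h


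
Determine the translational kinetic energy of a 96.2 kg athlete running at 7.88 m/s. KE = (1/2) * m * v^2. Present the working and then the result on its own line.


KE = 0.5 * m * v^2
= 0.5 * 96.2 * 7.88^2
= 0.5 * 96.2 * 62.0944
= 2986.74 J

2986.74 J


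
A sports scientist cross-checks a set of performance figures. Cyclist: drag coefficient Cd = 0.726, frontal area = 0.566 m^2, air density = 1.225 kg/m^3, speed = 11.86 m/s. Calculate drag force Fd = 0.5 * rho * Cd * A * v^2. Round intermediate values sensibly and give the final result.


v^2 = 11.86^2 = 140.6596
Fd = 0.5 * 1.225 * 0.726 * 0.566 * 140.6596
= 35.402 N

35.402 N


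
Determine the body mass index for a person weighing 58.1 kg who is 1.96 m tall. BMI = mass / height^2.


BMI = mass / height^2
= 58.1 / 1.96^2
= 58.1 / 3.8416
= 15.12 kg/m^2

15.12 kg/m^2


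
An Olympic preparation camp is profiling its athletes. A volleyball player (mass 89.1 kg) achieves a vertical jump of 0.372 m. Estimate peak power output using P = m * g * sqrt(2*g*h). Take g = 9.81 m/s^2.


2 * g * h = 2 * 9.81 * 0.372 = 7.29864
sqrt(7.29864) = 2.7016 m/s
P = 89.1 * 9.81 * 2.7016 = 2361.39 W

2361.39 W


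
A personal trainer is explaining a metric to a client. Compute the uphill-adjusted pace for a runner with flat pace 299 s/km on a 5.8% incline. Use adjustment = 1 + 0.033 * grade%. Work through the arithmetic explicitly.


Adjustment factor = 1 + 0.033 * 5.8 = 1.1914
Grade-adjusted pace = 299 * 1.1914 = 356.23 s/km

356.23 s/km


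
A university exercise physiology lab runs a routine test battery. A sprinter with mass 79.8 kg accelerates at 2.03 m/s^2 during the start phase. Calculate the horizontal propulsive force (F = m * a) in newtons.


F = m * a
= 79.8 * 2.03
= 161.99 N

161.99 N


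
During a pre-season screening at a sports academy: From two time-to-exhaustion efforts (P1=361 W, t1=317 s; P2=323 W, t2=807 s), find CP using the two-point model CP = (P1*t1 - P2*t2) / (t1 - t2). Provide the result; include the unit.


Work in trial 1 = 114437 J
Work in trial 2 = 260661 J
Delta work = -146224 J
Delta time = -490 s
CP = -146224 / -490 = 298.42 W

298.42 W


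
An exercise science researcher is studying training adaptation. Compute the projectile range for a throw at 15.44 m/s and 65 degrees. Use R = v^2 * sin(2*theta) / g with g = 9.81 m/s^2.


Two times the angle = 130 degrees
sin(130) = 0.766044
R = 238.3936 * 0.766044 / 9.81 = 18.616 m

18.616 m
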